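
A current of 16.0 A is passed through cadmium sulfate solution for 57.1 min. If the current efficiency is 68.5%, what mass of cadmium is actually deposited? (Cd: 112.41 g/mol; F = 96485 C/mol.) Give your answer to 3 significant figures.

Q = 16.0 × 3426 = 54820 C
n(e⁻) = 54820 / 96485 = 0.5682 mol
Cd²⁺ + 2e⁻ → Cd, so theoretical m(Cd) = 0.2841 × 112.41 = 31.94 g
Actual mass = 68.5% × 31.94 = 21.9 g

21.9 g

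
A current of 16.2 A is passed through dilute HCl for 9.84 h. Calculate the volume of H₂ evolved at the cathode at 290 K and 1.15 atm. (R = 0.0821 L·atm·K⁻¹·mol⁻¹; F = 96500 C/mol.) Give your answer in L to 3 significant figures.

Q = 16.2 A × 35424 s = 5.739×10^5 C
n(e⁻) = 5.739×10^5 / 96500 = 5.947 mol
2H⁺ + 2e⁻ → H₂, so n(H₂) = 5.947 / 2 = 2.974 mol
V = nRT/P = 2.974 × 0.0821 × 290 / 1.15 = 61.57 L

61.6 L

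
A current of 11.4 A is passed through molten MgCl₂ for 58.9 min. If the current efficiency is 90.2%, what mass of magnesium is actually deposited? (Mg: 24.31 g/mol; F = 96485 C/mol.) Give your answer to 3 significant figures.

Q = 11.4 × 3534 = 40290 C
n(e⁻) = 40290 / 96485 = 0.4176 mol
Mg²⁺ + 2e⁻ → Mg, so theoretical m(Mg) = 0.2088 × 24.31 = 5.076 g
Actual mass = 90.2% × 5.076 = 4.58 g

4.58 g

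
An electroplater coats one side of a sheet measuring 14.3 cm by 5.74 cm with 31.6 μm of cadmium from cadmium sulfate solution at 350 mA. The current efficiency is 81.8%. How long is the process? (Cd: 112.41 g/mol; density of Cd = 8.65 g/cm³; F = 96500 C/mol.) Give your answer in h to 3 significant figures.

3.74 h

Plated area = 14.3 × 5.74 = 82.08 cm²
Volume = 82.08 × 31.6×10⁻⁴ cm = 0.2594 cm³
m(Cd) = 0.2594 × 8.65 = 2.244 g
n(Cd) = 2.244 / 112.41 = 0.01996 mol; n(e⁻) = 2 × 0.01996 = 0.03992 mol
Q = 0.03992 × 96500 / 0.818 = 4709 C
t = 4709 / 0.350 = 13450 s = 3.74 h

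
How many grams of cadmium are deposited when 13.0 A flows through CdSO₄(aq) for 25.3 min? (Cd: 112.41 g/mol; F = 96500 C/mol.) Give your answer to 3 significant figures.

Charge passed = 13.0 × 1518 = 19730 C
n(e⁻) = Q/F = 19730/96500 = 0.2045 mol
Cd²⁺ + 2e⁻ → Cd, so n(Cd) = 0.2045 / 2 = 0.1023 mol
m = 0.1023 × 112.41 = 11.5 g

11.5 g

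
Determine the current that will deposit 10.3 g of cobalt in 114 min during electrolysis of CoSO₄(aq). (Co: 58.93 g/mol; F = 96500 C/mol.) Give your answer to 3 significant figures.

n(Co) = 10.3 / 58.93 = 0.1748 mol
Co²⁺ + 2e⁻ → Co, so n(e⁻) = 2 × 0.1748 = 0.3496 mol
Q = 0.3496 × 96500 = 33740 C
I = Q / t = 33740 / 6840 s = 4.93 A

4.93 A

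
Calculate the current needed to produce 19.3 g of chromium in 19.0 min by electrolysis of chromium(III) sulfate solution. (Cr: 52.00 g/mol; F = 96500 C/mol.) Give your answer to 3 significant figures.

94.3 A

n(Cr) = 19.3 / 52.00 = 0.3712 mol
Cr³⁺ + 3e⁻ → Cr, so n(e⁻) = 3 × 0.3712 = 1.114 mol
Q = 1.114 × 96500 = 1.075×10^5 C
I = Q / t = 1.075×10^5 / 1140 s = 94.3 A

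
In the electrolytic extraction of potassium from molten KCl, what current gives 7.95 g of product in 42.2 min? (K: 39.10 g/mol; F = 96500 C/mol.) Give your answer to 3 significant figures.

7.75 A

n(K) = 7.95 / 39.10 = 0.2033 mol
K⁺ + e⁻ → K, so n(e⁻) = 0.2033 mol
Q = 0.2033 × 96500 = 19620 C
I = Q / t = 19620 / 2532 s = 7.75 A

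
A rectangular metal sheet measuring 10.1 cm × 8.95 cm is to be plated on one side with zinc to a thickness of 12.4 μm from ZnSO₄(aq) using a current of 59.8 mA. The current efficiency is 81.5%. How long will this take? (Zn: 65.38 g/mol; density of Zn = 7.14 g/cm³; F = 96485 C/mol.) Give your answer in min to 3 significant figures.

808 min

Plated area = 10.1 × 8.95 = 90.40 cm²
Volume = 90.40 × 12.4×10⁻⁴ cm = 0.1121 cm³
m(Zn) = 0.1121 × 7.14 = 0.8004 g
n(Zn) = 0.8004 / 65.38 = 0.01224 mol; n(e⁻) = 2 × 0.01224 = 0.02448 mol
Q = 0.02448 × 96485 / 0.815 = 2898 C
t = 2898 / 0.0598 = 48460 s = 808 min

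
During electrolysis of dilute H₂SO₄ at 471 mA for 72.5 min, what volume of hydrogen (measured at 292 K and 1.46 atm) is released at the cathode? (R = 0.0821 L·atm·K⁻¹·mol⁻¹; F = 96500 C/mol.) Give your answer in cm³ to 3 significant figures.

174 cm³

Q = It = 0.471 × 4350 = 2049 C
Moles of electrons = 2049 / 96500 = 0.02123 mol
2H⁺ + 2e⁻ → H₂, so n(H₂) = 0.02123 / 2 = 0.01062 mol
V = nRT/P = 0.01062 × 0.0821 × 292 / 1.46 = 0.1744 L
= 174 cm³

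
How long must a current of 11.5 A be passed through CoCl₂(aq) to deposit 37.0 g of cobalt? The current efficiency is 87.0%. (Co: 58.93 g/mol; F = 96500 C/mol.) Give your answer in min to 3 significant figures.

n(Co) = 37.0 / 58.93 = 0.6279 mol
Co²⁺ + 2e⁻ → Co, so n(e⁻) = 2 × 0.6279 = 1.256 mol
Q = 1.256 × 96500 / 0.870 = 1.393×10^5 C
t = Q / I = 1.393×10^5 / 11.5 = 12110 s = 202 min

202 min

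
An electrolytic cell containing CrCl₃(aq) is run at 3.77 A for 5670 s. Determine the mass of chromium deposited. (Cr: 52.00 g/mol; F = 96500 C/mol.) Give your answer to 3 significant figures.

Q = It = 3.77 × 5670 = 21380 C
n(e⁻) = 21380 / 96500 = 0.2216 mol
Cr³⁺ + 3e⁻ → Cr, so n(Cr) = 0.2216 / 3 = 0.07387 mol
m = 0.07387 × 52.00 = 3.84 g

3.84 g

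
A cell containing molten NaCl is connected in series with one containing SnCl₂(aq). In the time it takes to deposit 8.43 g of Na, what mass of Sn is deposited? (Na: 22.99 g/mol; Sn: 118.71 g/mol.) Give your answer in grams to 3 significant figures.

21.8 g

n(Na) = 8.43 / 22.99 = 0.3667 mol
Na⁺ + e⁻ → Na, so n(e⁻) = 0.3667 mol
Since the cells are in series, n(e⁻) in the Sn cell is also 0.3667 mol.
Sn²⁺ + 2e⁻ → Sn, so n(Sn) = 0.3667 / 2 = 0.1834 mol
m(Sn) = 0.1834 × 118.71 = 21.8 g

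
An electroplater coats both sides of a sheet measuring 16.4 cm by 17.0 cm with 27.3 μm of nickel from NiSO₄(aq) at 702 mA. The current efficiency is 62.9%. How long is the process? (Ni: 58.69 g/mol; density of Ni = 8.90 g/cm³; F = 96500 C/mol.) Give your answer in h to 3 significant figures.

28.0 h

Plated area = 2 × 16.4 × 17.0 = 557.6 cm²
Volume = 557.6 × 27.3×10⁻⁴ cm = 1.522 cm³
m(Ni) = 1.522 × 8.90 = 13.55 g
n(Ni) = 13.55 / 58.69 = 0.2309 mol; n(e⁻) = 2 × 0.2309 = 0.4618 mol
Q = 0.4618 × 96500 / 0.629 = 70850 C
t = 70850 / 0.702 = 1.009×10^5 s = 28.0 h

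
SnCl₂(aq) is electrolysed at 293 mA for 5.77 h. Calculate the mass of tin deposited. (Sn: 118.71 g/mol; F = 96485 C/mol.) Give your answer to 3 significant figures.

3.74 g

Q = It = 0.293 × 20772 = 6086 C
Moles of electrons = 6086 / 96485 = 0.06308 mol
Sn²⁺ + 2e⁻ → Sn, so n(Sn) = 0.06308 / 2 = 0.03154 mol
m = 0.03154 × 118.71 = 3.74 g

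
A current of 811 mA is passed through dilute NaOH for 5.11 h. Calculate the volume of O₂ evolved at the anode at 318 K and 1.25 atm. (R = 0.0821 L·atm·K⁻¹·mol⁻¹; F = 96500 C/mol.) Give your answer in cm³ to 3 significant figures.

807 cm³

Q = 0.811 A × 18396 s = 14920 C
Moles of electrons = 14920 / 96500 = 0.1546 mol
2H₂O → O₂ + 4H⁺ + 4e⁻, so n(O₂) = 0.1546 / 4 = 0.03865 mol
V = nRT/P = 0.03865 × 0.0821 × 318 / 1.25 = 0.8073 L
= 807 cm³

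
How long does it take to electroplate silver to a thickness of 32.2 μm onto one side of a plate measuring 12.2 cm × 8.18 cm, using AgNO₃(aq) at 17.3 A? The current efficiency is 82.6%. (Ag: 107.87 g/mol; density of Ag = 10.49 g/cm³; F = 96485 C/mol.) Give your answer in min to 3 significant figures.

3.52 min

Plated area = 12.2 × 8.18 = 99.80 cm²
Volume = 99.80 × 32.2×10⁻⁴ cm = 0.3214 cm³
m(Ag) = 0.3214 × 10.49 = 3.371 g
n(Ag) = 3.371 / 107.87 = 0.03125 mol; n(e⁻) = 0.03125 mol
Q = 0.03125 × 96485 / 0.826 = 3650 C
t = 3650 / 17.3 = 211.0 s = 3.52 min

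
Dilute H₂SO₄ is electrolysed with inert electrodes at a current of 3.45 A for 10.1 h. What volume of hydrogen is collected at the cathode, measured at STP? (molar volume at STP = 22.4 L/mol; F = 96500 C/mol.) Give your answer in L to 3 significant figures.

14.6 L

Q = It = 3.45 × 36360 = 1.254×10^5 C
n(e⁻) = Q/F = 1.254×10^5/96500 = 1.299 mol
2H⁺ + 2e⁻ → H₂, so n(H₂) = 1.299 / 2 = 0.6495 mol
V = 0.6495 × 22.4 = 14.55 L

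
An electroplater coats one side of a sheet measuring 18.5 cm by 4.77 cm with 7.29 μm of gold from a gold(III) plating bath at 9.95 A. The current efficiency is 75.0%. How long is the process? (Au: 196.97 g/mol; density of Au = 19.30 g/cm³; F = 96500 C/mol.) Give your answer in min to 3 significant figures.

4.08 min

Plated area = 18.5 × 4.77 = 88.25 cm²
Volume = 88.25 × 7.29×10⁻⁴ cm = 0.06433 cm³
m(Au) = 0.06433 × 19.30 = 1.242 g
n(Au) = 1.242 / 196.97 = 0.006306 mol; n(e⁻) = 3 × 0.006306 = 0.01892 mol
Q = 0.01892 × 96500 / 0.750 = 2434 C
t = 2434 / 9.95 = 244.6 s = 4.08 min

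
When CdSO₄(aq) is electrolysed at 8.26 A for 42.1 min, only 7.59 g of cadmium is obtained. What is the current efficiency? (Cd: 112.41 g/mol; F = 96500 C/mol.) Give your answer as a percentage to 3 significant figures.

Q = 8.26 × 2526 = 20860 C
n(e⁻) = 20860 / 96500 = 0.2162 mol
Cd²⁺ + 2e⁻ → Cd, so theoretical n(Cd) = 0.1081 mol → 12.15 g
Efficiency = 7.59 / 12.15 = 0.6247 = 62.5%

62.5%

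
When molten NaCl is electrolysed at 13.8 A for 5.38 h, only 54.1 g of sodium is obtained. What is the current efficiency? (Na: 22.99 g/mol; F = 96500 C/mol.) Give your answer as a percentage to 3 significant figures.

85.0%

Q = 13.8 × 19368 = 2.673×10^5 C
n(e⁻) = 2.673×10^5 / 96500 = 2.770 mol
Na⁺ + e⁻ → Na, so theoretical n(Na) = 2.770 mol → 63.68 g
Efficiency = 54.1 / 63.68 = 0.8496 = 85.0%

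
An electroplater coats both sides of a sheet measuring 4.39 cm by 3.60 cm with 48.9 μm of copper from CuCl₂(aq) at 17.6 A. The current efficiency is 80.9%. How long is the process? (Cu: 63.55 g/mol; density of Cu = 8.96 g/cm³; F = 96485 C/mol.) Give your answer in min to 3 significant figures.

4.92 min

Plated area = 2 × 4.39 × 3.60 = 31.61 cm²
Volume = 31.61 × 48.9×10⁻⁴ cm = 0.1546 cm³
m(Cu) = 0.1546 × 8.96 = 1.385 g
n(Cu) = 1.385 / 63.55 = 0.02179 mol; n(e⁻) = 2 × 0.02179 = 0.04358 mol
Q = 0.04358 × 96485 / 0.809 = 5198 C
t = 5198 / 17.6 = 295.3 s = 4.92 min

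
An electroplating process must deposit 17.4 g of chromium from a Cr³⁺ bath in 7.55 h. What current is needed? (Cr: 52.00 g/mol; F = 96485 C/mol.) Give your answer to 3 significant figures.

n(Cr) = 17.4 / 52.00 = 0.3346 mol
Cr³⁺ + 3e⁻ → Cr, so n(e⁻) = 3 × 0.3346 = 1.004 mol
Q = 1.004 × 96485 = 96870 C
I = Q / t = 96870 / 27180 s = 3.56 A

3.56 A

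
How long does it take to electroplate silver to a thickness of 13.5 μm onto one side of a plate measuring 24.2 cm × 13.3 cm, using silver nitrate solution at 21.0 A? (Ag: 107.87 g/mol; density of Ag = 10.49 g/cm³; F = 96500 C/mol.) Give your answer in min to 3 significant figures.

Plated area = 24.2 × 13.3 = 321.9 cm²
Volume = 321.9 × 13.5×10⁻⁴ cm = 0.4346 cm³
m(Ag) = 0.4346 × 10.49 = 4.559 g
n(Ag) = 4.559 / 107.87 = 0.04226 mol; n(e⁻) = 0.04226 mol
Q = 0.04226 × 96500 = 4078 C
t = 4078 / 21.0 = 194.2 s = 3.24 min

3.24 min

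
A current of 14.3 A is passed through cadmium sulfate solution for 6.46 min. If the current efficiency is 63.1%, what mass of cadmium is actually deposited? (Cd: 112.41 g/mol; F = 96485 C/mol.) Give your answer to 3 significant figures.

Q = 14.3 × 387.6 = 5543 C
n(e⁻) = 5543 / 96485 = 0.05745 mol
Cd²⁺ + 2e⁻ → Cd, so theoretical m(Cd) = 0.02873 × 112.41 = 3.230 g
Actual mass = 63.1% × 3.230 = 2.04 g

2.04 g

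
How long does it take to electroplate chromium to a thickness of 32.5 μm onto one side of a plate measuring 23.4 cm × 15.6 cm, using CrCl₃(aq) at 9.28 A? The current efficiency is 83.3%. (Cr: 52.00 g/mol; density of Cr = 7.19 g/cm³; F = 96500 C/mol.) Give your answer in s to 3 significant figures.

6140 s

Plated area = 23.4 × 15.6 = 365.0 cm²
Volume = 365.0 × 32.5×10⁻⁴ cm = 1.186 cm³
m(Cr) = 1.186 × 7.19 = 8.527 g
n(Cr) = 8.527 / 52.00 = 0.1640 mol; n(e⁻) = 3 × 0.1640 = 0.4920 mol
Q = 0.4920 × 96500 / 0.833 = 57000 C
t = 57000 / 9.28 = 6142 s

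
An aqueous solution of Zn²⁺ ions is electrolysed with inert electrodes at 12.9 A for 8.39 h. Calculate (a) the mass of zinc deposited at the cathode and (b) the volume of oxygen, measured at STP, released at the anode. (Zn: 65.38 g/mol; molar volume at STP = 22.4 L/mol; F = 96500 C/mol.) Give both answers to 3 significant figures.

132 g Zn; 22.6 L O₂

Q = 12.9 × 30204 = 3.896×10^5 C; n(e⁻) = 3.896×10^5 / 96500 = 4.037 mol
Cathode: Zn²⁺ + 2e⁻ → Zn → n(Zn) = 4.037/2 = 2.019 mol → 132 g
Anode: 2H₂O → O₂ + 4H⁺ + 4e⁻ → n(O₂) = 4.037/4 = 1.009 mol → 22.6 L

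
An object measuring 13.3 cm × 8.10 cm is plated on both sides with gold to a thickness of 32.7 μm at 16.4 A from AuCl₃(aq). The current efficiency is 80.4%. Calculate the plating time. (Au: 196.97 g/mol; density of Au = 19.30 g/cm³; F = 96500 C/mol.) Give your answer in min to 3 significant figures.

Plated area = 2 × 13.3 × 8.10 = 215.5 cm²
Volume = 215.5 × 32.7×10⁻⁴ cm = 0.7047 cm³
m(Au) = 0.7047 × 19.30 = 13.60 g
n(Au) = 13.60 / 196.97 = 0.06905 mol; n(e⁻) = 3 × 0.06905 = 0.2072 mol
Q = 0.2072 × 96500 / 0.804 = 24870 C
t = 24870 / 16.4 = 1516 s = 25.3 min

25.3 min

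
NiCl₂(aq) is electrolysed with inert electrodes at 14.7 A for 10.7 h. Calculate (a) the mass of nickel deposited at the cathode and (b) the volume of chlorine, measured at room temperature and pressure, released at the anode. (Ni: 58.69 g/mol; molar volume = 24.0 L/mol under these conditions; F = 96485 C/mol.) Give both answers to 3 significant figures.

Q = 14.7 × 38520 = 5.662×10^5 C; n(e⁻) = 5.662×10^5 / 96485 = 5.868 mol
Cathode: Ni²⁺ + 2e⁻ → Ni → n(Ni) = 5.868/2 = 2.934 mol → 172 g
Anode: 2Cl⁻ → Cl₂ + 2e⁻ → n(Cl₂) = 5.868/2 = 2.934 mol → 70.4 L

172 g Ni; 70.4 L Cl₂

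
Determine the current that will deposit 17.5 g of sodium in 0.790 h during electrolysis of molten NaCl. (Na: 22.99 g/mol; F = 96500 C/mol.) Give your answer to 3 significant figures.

n(Na) = 17.5 / 22.99 = 0.7612 mol
Na⁺ + e⁻ → Na, so n(e⁻) = 0.7612 mol
Q = 0.7612 × 96500 = 73460 C
I = Q / t = 73460 / 2844 s = 25.8 A

25.8 A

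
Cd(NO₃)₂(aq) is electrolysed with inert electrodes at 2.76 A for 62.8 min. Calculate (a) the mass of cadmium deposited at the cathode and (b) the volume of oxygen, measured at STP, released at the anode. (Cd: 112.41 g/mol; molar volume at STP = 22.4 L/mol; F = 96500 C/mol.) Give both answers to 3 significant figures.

6.06 g Cd; 0.604 L O₂

Q = 2.76 × 3768 = 10400 C; n(e⁻) = 10400 / 96500 = 0.1078 mol
Cathode: Cd²⁺ + 2e⁻ → Cd → n(Cd) = 0.1078/2 = 0.05390 mol → 6.06 g
Anode: 2H₂O → O₂ + 4H⁺ + 4e⁻ → n(O₂) = 0.1078/4 = 0.02695 mol → 0.604 L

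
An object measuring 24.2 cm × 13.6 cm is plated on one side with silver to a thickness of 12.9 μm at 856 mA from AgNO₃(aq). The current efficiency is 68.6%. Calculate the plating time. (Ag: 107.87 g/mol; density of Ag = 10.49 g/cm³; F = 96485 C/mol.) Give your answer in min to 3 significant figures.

113 min

Plated area = 24.2 × 13.6 = 329.1 cm²
Volume = 329.1 × 12.9×10⁻⁴ cm = 0.4245 cm³
m(Ag) = 0.4245 × 10.49 = 4.453 g
n(Ag) = 4.453 / 107.87 = 0.04128 mol; n(e⁻) = 0.04128 mol
Q = 0.04128 × 96485 / 0.686 = 5806 C
t = 5806 / 0.856 = 6783 s = 113 min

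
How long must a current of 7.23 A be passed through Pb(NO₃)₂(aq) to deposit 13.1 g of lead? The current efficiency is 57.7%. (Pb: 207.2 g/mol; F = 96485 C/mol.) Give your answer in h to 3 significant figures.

n(Pb) = 13.1 / 207.2 = 0.06322 mol
Pb²⁺ + 2e⁻ → Pb, so n(e⁻) = 2 × 0.06322 = 0.1264 mol
Q = 0.1264 × 96485 / 0.577 = 21140 C
t = Q / I = 21140 / 7.23 = 2924 s = 0.812 h

0.812 h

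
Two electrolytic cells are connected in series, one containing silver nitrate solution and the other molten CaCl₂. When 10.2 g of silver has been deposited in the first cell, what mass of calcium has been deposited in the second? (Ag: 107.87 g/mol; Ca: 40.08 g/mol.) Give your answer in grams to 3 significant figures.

n(Ag) = 10.2 / 107.87 = 0.09456 mol
Ag⁺ + e⁻ → Ag, so n(e⁻) = 0.09456 mol
In series, the same 0.09456 mol of electrons flows through the second cell.
Ca²⁺ + 2e⁻ → Ca, so n(Ca) = 0.09456 / 2 = 0.04728 mol
m(Ca) = 0.04728 × 40.08 = 1.89 g

1.89 g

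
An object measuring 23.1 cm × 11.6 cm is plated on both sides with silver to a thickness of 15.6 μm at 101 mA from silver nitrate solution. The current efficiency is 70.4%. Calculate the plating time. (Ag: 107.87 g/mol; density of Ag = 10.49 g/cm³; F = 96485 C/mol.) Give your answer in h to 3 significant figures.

30.6 h

Plated area = 2 × 23.1 × 11.6 = 535.9 cm²
Volume = 535.9 × 15.6×10⁻⁴ cm = 0.8360 cm³
m(Ag) = 0.8360 × 10.49 = 8.770 g
n(Ag) = 8.770 / 107.87 = 0.08130 mol; n(e⁻) = 0.08130 mol
Q = 0.08130 × 96485 / 0.704 = 11140 C
t = 11140 / 0.101 = 1.103×10^5 s = 30.6 h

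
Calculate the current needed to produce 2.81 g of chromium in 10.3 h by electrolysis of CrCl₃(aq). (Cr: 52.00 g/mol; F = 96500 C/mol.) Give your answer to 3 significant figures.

0.422 A

n(Cr) = 2.81 / 52.00 = 0.05404 mol
Cr³⁺ + 3e⁻ → Cr, so n(e⁻) = 3 × 0.05404 = 0.1621 mol
Q = 0.1621 × 96500 = 15640 C
I = Q / t = 15640 / 37080 s = 0.422 A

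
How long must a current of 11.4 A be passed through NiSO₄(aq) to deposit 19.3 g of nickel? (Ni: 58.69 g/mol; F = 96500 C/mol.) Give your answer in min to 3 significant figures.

92.8 min

n(Ni) = 19.3 / 58.69 = 0.3288 mol
Ni²⁺ + 2e⁻ → Ni, so n(e⁻) = 2 × 0.3288 = 0.6576 mol
Q = 0.6576 × 96500 = 63460 C
t = Q / I = 63460 / 11.4 = 5567 s = 92.8 min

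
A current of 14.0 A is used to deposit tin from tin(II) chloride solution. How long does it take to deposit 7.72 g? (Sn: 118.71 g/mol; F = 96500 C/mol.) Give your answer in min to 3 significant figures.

n(Sn) = 7.72 / 118.71 = 0.06503 mol
Sn²⁺ + 2e⁻ → Sn, so n(e⁻) = 2 × 0.06503 = 0.1301 mol
Q = 0.1301 × 96500 = 12550 C
t = Q / I = 12550 / 14.0 = 896.4 s = 14.9 min

14.9 min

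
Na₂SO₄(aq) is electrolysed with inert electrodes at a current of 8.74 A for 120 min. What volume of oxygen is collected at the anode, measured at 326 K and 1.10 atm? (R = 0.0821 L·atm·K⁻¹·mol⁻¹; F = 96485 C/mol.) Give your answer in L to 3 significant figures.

Charge passed = 8.74 × 7200 = 62930 C
n(e⁻) = 62930 / 96485 = 0.6522 mol
2H₂O → O₂ + 4H⁺ + 4e⁻, so n(O₂) = 0.6522 / 4 = 0.1631 mol
V = nRT/P = 0.1631 × 0.0821 × 326 / 1.10 = 3.968 L

3.97 L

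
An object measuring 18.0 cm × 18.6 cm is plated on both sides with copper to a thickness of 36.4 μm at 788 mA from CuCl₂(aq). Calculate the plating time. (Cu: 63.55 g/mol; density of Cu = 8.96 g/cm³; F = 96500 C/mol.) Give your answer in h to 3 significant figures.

Plated area = 2 × 18.0 × 18.6 = 669.6 cm²
Volume = 669.6 × 36.4×10⁻⁴ cm = 2.437 cm³
m(Cu) = 2.437 × 8.96 = 21.84 g
n(Cu) = 21.84 / 63.55 = 0.3437 mol; n(e⁻) = 2 × 0.3437 = 0.6874 mol
Q = 0.6874 × 96500 = 66330 C
t = 66330 / 0.788 = 84180 s = 23.4 h

23.4 h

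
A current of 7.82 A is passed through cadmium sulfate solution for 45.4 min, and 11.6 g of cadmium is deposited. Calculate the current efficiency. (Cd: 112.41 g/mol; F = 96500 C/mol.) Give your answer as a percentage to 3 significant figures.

93.5%

Q = 7.82 × 2724 = 21300 C
n(e⁻) = 21300 / 96500 = 0.2207 mol
Cd²⁺ + 2e⁻ → Cd, so theoretical n(Cd) = 0.1104 mol → 12.41 g
Efficiency = 11.6 / 12.41 = 0.9347 = 93.5%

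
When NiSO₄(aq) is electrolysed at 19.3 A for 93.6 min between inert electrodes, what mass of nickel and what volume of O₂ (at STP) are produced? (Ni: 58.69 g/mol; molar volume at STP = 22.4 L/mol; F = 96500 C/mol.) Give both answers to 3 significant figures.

Q = 19.3 × 5616 = 1.084×10^5 C; n(e⁻) = 1.084×10^5 / 96500 = 1.123 mol
Cathode: Ni²⁺ + 2e⁻ → Ni → n(Ni) = 1.123/2 = 0.5615 mol → 33.0 g
Anode: 2H₂O → O₂ + 4H⁺ + 4e⁻ → n(O₂) = 1.123/4 = 0.2808 mol → 6.29 L

33.0 g Ni; 6.29 L O₂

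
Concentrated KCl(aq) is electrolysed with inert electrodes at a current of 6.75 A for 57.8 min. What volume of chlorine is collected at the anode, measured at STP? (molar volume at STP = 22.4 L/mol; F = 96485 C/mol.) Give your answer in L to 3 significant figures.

2.72 L

Q = 6.75 A × 3468 s = 23410 C
n(e⁻) = 23410 / 96485 = 0.2426 mol
2Cl⁻ → Cl₂ + 2e⁻, so n(Cl₂) = 0.2426 / 2 = 0.1213 mol
V = 0.1213 × 22.4 = 2.717 L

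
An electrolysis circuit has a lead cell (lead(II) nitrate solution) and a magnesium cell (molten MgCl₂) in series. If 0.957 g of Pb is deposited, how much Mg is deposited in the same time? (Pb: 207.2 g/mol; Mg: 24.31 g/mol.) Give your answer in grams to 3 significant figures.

n(Pb) = 0.957 / 207.2 = 0.004619 mol
Pb²⁺ + 2e⁻ → Pb, so n(e⁻) = 2 × 0.004619 = 0.009238 mol
Same current for the same time ⇒ same n(e⁻) = 0.009238 mol in both cells.
Mg²⁺ + 2e⁻ → Mg, so n(Mg) = 0.009238 / 2 = 0.004619 mol
m(Mg) = 0.004619 × 24.31 = 0.112 g

0.112 g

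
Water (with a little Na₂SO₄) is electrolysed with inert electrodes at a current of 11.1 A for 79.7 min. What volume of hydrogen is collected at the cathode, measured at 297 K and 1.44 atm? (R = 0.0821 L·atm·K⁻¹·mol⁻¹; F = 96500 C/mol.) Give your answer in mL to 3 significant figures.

4660 mL

Q = 11.1 A × 4782 s = 53080 C
n(e⁻) = Q/F = 53080/96500 = 0.5501 mol
2H⁺ + 2e⁻ → H₂, so n(H₂) = 0.5501 / 2 = 0.2751 mol
V = nRT/P = 0.2751 × 0.0821 × 297 / 1.44 = 4.658 L
= 4660 mL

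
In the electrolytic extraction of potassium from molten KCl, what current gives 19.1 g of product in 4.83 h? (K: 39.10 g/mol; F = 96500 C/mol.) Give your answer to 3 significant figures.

n(K) = 19.1 / 39.10 = 0.4885 mol
K⁺ + e⁻ → K, so n(e⁻) = 0.4885 mol
Q = 0.4885 × 96500 = 47140 C
I = Q / t = 47140 / 17388 s = 2.71 A

2.71 A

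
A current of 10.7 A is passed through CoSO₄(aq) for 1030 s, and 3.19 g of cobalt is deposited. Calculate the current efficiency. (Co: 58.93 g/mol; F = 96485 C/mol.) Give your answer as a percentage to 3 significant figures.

94.8%

Q = 10.7 × 1030 = 11020 C
n(e⁻) = 11020 / 96485 = 0.1142 mol
Co²⁺ + 2e⁻ → Co, so theoretical n(Co) = 0.05710 mol → 3.365 g
Efficiency = 3.19 / 3.365 = 0.9480 = 94.8%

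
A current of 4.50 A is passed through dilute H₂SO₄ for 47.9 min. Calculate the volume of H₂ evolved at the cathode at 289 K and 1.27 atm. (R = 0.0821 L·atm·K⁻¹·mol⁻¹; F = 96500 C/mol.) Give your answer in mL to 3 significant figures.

1250 mL

Q = 4.50 A × 2874 s = 12930 C
n(e⁻) = Q/F = 12930/96500 = 0.1340 mol
2H⁺ + 2e⁻ → H₂, so n(H₂) = 0.1340 / 2 = 0.06700 mol
V = nRT/P = 0.06700 × 0.0821 × 289 / 1.27 = 1.252 L
= 1250 mL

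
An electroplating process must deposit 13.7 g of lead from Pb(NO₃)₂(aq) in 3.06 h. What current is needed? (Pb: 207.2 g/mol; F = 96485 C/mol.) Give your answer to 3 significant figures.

1.16 A

n(Pb) = 13.7 / 207.2 = 0.06612 mol
Pb²⁺ + 2e⁻ → Pb, so n(e⁻) = 2 × 0.06612 = 0.1322 mol
Q = 0.1322 × 96485 = 12760 C
I = Q / t = 12760 / 11016 s = 1.16 A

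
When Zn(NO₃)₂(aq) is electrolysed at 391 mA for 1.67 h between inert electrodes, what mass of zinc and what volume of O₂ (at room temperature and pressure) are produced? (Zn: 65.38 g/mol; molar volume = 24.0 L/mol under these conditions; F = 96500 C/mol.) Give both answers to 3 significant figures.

0.796 g Zn; 0.146 L O₂

Q = 0.391 × 6012 = 2351 C; n(e⁻) = 2351 / 96500 = 0.02436 mol
Cathode: Zn²⁺ + 2e⁻ → Zn → n(Zn) = 0.02436/2 = 0.01218 mol → 0.796 g
Anode: 2H₂O → O₂ + 4H⁺ + 4e⁻ → n(O₂) = 0.02436/4 = 0.006090 mol → 0.146 L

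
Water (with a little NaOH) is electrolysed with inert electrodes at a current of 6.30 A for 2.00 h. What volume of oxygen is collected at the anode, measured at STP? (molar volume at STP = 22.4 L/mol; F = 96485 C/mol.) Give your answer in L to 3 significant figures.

2.63 L

Q = It = 6.30 × 7200 = 45360 C
Moles of electrons = 45360 / 96485 = 0.4701 mol
2H₂O → O₂ + 4H⁺ + 4e⁻, so n(O₂) = 0.4701 / 4 = 0.1175 mol
V = 0.1175 × 22.4 = 2.632 L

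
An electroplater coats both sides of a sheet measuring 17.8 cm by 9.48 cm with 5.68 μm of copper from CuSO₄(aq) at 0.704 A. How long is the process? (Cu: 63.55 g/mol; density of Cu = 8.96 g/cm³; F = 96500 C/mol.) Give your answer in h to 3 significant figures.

2.06 h

Plated area = 2 × 17.8 × 9.48 = 337.5 cm²
Volume = 337.5 × 5.68×10⁻⁴ cm = 0.1917 cm³
m(Cu) = 0.1917 × 8.96 = 1.718 g
n(Cu) = 1.718 / 63.55 = 0.02703 mol; n(e⁻) = 2 × 0.02703 = 0.05406 mol
Q = 0.05406 × 96500 = 5217 C
t = 5217 / 0.704 = 7411 s = 2.06 h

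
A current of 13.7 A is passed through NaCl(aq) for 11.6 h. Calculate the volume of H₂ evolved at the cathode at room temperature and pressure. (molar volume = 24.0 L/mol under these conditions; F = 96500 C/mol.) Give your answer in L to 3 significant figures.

71.1 L

Q = It = 13.7 × 41760 = 5.721×10^5 C
n(e⁻) = 5.721×10^5 / 96500 = 5.928 mol
2H⁺ + 2e⁻ → H₂, so n(H₂) = 5.928 / 2 = 2.964 mol
V = 2.964 × 24.0 = 71.14 L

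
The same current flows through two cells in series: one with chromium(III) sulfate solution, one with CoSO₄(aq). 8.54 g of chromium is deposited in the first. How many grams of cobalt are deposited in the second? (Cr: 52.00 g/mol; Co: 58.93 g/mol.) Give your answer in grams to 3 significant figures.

n(Cr) = 8.54 / 52.00 = 0.1642 mol
Cr³⁺ + 3e⁻ → Cr, so n(e⁻) = 3 × 0.1642 = 0.4926 mol
In series, the same 0.4926 mol of electrons flows through the second cell.
Co²⁺ + 2e⁻ → Co, so n(Co) = 0.4926 / 2 = 0.2463 mol
m(Co) = 0.2463 × 58.93 = 14.5 g

14.5 g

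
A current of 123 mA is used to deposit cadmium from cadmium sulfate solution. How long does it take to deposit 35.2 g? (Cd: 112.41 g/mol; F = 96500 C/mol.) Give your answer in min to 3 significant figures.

8190 min

n(Cd) = 35.2 / 112.41 = 0.3131 mol
Cd²⁺ + 2e⁻ → Cd, so n(e⁻) = 2 × 0.3131 = 0.6262 mol
Q = 0.6262 × 96500 = 60430 C
t = Q / I = 60430 / 0.123 = 4.913×10^5 s = 8190 min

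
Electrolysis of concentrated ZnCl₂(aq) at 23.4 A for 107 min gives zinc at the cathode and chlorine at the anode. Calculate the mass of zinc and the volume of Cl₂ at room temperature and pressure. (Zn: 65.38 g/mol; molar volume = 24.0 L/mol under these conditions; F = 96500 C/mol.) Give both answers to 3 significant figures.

50.9 g Zn; 18.7 L Cl₂

Q = 23.4 × 6420 = 1.502×10^5 C; n(e⁻) = 1.502×10^5 / 96500 = 1.556 mol
Cathode: Zn²⁺ + 2e⁻ → Zn → n(Zn) = 1.556/2 = 0.7780 mol → 50.9 g
Anode: 2Cl⁻ → Cl₂ + 2e⁻ → n(Cl₂) = 1.556/2 = 0.7780 mol → 18.7 L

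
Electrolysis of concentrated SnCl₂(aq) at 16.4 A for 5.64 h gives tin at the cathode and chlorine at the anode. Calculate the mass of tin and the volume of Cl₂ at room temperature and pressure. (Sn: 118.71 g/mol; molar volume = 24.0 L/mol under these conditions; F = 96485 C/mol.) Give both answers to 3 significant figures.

Q = 16.4 × 20304 = 3.330×10^5 C; n(e⁻) = 3.330×10^5 / 96485 = 3.451 mol
Cathode: Sn²⁺ + 2e⁻ → Sn → n(Sn) = 3.451/2 = 1.726 mol → 205 g
Anode: 2Cl⁻ → Cl₂ + 2e⁻ → n(Cl₂) = 3.451/2 = 1.726 mol → 41.4 L

205 g Sn; 41.4 L Cl₂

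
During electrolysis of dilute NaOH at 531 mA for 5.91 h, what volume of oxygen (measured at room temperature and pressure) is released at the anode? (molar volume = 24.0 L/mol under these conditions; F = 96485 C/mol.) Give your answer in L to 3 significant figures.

Q = 0.531 A × 21276 s = 11300 C
n(e⁻) = 11300 / 96485 = 0.1171 mol
2H₂O → O₂ + 4H⁺ + 4e⁻, so n(O₂) = 0.1171 / 4 = 0.02928 mol
V = 0.02928 × 24.0 = 0.7027 L

0.703 L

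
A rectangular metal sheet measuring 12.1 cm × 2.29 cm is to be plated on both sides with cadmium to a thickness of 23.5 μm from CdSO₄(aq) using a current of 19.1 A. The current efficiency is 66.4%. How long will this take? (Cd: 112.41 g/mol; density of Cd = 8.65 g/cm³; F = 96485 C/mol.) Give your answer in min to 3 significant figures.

Plated area = 2 × 12.1 × 2.29 = 55.42 cm²
Volume = 55.42 × 23.5×10⁻⁴ cm = 0.1302 cm³
m(Cd) = 0.1302 × 8.65 = 1.126 g
n(Cd) = 1.126 / 112.41 = 0.01002 mol; n(e⁻) = 2 × 0.01002 = 0.02004 mol
Q = 0.02004 × 96485 / 0.664 = 2912 C
t = 2912 / 19.1 = 152.5 s = 2.54 min

2.54 min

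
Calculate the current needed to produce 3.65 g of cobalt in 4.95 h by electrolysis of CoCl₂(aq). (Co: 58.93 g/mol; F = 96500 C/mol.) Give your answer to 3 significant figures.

n(Co) = 3.65 / 58.93 = 0.06194 mol
Co²⁺ + 2e⁻ → Co, so n(e⁻) = 2 × 0.06194 = 0.1239 mol
Q = 0.1239 × 96500 = 11960 C
I = Q / t = 11960 / 17820 s = 0.671 A

0.671 A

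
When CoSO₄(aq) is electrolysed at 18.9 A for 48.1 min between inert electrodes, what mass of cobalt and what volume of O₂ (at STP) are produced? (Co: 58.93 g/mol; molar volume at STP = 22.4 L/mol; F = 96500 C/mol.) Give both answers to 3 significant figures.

16.7 g Co; 3.17 L O₂

Q = 18.9 × 2886 = 54550 C; n(e⁻) = 54550 / 96500 = 0.5653 mol
Cathode: Co²⁺ + 2e⁻ → Co → n(Co) = 0.5653/2 = 0.2827 mol → 16.7 g
Anode: 2H₂O → O₂ + 4H⁺ + 4e⁻ → n(O₂) = 0.5653/4 = 0.1413 mol → 3.17 L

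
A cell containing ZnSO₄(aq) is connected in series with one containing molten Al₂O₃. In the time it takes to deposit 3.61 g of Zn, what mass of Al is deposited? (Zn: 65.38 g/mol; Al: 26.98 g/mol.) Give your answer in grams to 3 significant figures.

0.993 g

n(Zn) = 3.61 / 65.38 = 0.05522 mol
Zn²⁺ + 2e⁻ → Zn, so n(e⁻) = 2 × 0.05522 = 0.1104 mol
The cells are in series, so the same charge (and hence the same n(e⁻) = 0.1104 mol) passes through both.
Al³⁺ + 3e⁻ → Al, so n(Al) = 0.1104 / 3 = 0.03680 mol
m(Al) = 0.03680 × 26.98 = 0.993 g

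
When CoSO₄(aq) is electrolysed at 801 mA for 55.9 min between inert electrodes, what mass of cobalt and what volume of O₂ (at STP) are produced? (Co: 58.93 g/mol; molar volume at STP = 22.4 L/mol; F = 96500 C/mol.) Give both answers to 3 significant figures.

0.820 g Co; 0.156 L O₂

Q = 0.801 × 3354 = 2687 C; n(e⁻) = 2687 / 96500 = 0.02784 mol
Cathode: Co²⁺ + 2e⁻ → Co → n(Co) = 0.02784/2 = 0.01392 mol → 0.820 g
Anode: 2H₂O → O₂ + 4H⁺ + 4e⁻ → n(O₂) = 0.02784/4 = 0.006960 mol → 0.156 L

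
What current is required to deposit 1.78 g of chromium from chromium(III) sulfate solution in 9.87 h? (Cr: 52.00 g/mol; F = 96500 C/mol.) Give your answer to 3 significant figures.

0.279 A

n(Cr) = 1.78 / 52.00 = 0.03423 mol
Cr³⁺ + 3e⁻ → Cr, so n(e⁻) = 3 × 0.03423 = 0.1027 mol
Q = 0.1027 × 96500 = 9911 C
I = Q / t = 9911 / 35532 s = 0.279 A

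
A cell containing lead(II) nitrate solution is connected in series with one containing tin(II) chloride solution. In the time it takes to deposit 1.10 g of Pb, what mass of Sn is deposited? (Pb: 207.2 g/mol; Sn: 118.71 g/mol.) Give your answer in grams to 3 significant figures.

n(Pb) = 1.10 / 207.2 = 0.005309 mol
Pb²⁺ + 2e⁻ → Pb, so n(e⁻) = 2 × 0.005309 = 0.01062 mol
Since the cells are in series, n(e⁻) in the Sn cell is also 0.01062 mol.
Sn²⁺ + 2e⁻ → Sn, so n(Sn) = 0.01062 / 2 = 0.005310 mol
m(Sn) = 0.005310 × 118.71 = 0.630 g

0.630 g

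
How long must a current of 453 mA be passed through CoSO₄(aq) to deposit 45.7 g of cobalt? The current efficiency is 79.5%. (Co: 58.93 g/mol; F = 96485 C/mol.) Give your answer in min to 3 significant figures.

n(Co) = 45.7 / 58.93 = 0.7755 mol
Co²⁺ + 2e⁻ → Co, so n(e⁻) = 2 × 0.7755 = 1.551 mol
Q = 1.551 × 96485 / 0.795 = 1.882×10^5 C
t = Q / I = 1.882×10^5 / 0.453 = 4.155×10^5 s = 6930 min

6930 min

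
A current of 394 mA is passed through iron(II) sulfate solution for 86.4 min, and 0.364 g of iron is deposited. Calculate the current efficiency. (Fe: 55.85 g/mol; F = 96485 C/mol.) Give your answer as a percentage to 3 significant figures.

Q = 0.394 × 5184 = 2042 C
n(e⁻) = 2042 / 96485 = 0.02116 mol
Fe²⁺ + 2e⁻ → Fe, so theoretical n(Fe) = 0.01058 mol → 0.5909 g
Efficiency = 0.364 / 0.5909 = 0.6160 = 61.6%

61.6%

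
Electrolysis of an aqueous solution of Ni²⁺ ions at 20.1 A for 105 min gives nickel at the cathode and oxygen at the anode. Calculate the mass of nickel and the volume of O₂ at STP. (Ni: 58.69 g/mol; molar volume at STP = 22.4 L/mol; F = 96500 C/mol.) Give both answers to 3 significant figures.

Q = 20.1 × 6300 = 1.266×10^5 C; n(e⁻) = 1.266×10^5 / 96500 = 1.312 mol
Cathode: Ni²⁺ + 2e⁻ → Ni → n(Ni) = 1.312/2 = 0.6560 mol → 38.5 g
Anode: 2H₂O → O₂ + 4H⁺ + 4e⁻ → n(O₂) = 1.312/4 = 0.3280 mol → 7.35 L

38.5 g Ni; 7.35 L O₂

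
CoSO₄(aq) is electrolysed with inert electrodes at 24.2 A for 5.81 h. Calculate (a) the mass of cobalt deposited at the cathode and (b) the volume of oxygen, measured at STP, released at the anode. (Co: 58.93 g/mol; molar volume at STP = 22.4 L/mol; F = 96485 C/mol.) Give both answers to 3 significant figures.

155 g Co; 29.4 L O₂

Q = 24.2 × 20916 = 5.062×10^5 C; n(e⁻) = 5.062×10^5 / 96485 = 5.246 mol
Cathode: Co²⁺ + 2e⁻ → Co → n(Co) = 5.246/2 = 2.623 mol → 155 g
Anode: 2H₂O → O₂ + 4H⁺ + 4e⁻ → n(O₂) = 5.246/4 = 1.312 mol → 29.4 L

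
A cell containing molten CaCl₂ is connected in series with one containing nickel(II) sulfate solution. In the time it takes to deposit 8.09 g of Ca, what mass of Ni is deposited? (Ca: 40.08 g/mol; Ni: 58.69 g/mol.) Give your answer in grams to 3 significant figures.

n(Ca) = 8.09 / 40.08 = 0.2018 mol
Ca²⁺ + 2e⁻ → Ca, so n(e⁻) = 2 × 0.2018 = 0.4036 mol
In series, the same 0.4036 mol of electrons flows through the second cell.
Ni²⁺ + 2e⁻ → Ni, so n(Ni) = 0.4036 / 2 = 0.2018 mol
m(Ni) = 0.2018 × 58.69 = 11.8 g

11.8 g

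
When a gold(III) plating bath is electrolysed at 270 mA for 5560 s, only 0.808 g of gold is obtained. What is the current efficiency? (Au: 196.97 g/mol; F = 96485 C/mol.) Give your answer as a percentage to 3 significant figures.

Q = 0.270 × 5560 = 1501 C
n(e⁻) = 1501 / 96485 = 0.01556 mol
Au³⁺ + 3e⁻ → Au, so theoretical n(Au) = 0.005187 mol → 1.022 g
Efficiency = 0.808 / 1.022 = 0.7906 = 79.1%

79.1%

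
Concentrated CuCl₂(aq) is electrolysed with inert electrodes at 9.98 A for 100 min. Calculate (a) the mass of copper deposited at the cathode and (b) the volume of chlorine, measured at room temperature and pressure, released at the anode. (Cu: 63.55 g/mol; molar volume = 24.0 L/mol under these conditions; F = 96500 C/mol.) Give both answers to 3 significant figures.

19.7 g Cu; 7.45 L Cl₂

Q = 9.98 × 6000 = 59880 C; n(e⁻) = 59880 / 96500 = 0.6205 mol
Cathode: Cu²⁺ + 2e⁻ → Cu → n(Cu) = 0.6205/2 = 0.3103 mol → 19.7 g
Anode: 2Cl⁻ → Cl₂ + 2e⁻ → n(Cl₂) = 0.6205/2 = 0.3103 mol → 7.45 L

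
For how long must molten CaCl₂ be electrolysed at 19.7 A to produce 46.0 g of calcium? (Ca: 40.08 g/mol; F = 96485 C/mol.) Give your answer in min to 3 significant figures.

n(Ca) = 46.0 / 40.08 = 1.148 mol
Ca²⁺ + 2e⁻ → Ca, so n(e⁻) = 2 × 1.148 = 2.296 mol
Q = 2.296 × 96485 = 2.215×10^5 C
t = Q / I = 2.215×10^5 / 19.7 = 11240 s = 187 min

187 min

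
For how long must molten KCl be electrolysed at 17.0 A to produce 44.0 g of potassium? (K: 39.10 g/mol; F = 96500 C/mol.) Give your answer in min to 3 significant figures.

106 min

n(K) = 44.0 / 39.10 = 1.125 mol
K⁺ + e⁻ → K, so n(e⁻) = 1.125 mol
Q = 1.125 × 96500 = 1.086×10^5 C
t = Q / I = 1.086×10^5 / 17.0 = 6388 s = 106 min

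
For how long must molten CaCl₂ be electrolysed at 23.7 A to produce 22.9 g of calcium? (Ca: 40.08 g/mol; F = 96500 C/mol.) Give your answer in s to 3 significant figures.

n(Ca) = 22.9 / 40.08 = 0.5714 mol
Ca²⁺ + 2e⁻ → Ca, so n(e⁻) = 2 × 0.5714 = 1.143 mol
Q = 1.143 × 96500 = 1.103×10^5 C
t = Q / I = 1.103×10^5 / 23.7 = 4654 s

4650 s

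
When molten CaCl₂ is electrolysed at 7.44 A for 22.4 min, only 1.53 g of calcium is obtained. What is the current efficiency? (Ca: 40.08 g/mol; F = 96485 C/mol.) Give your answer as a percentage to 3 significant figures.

73.7%

Q = 7.44 × 1344 = 9999 C
n(e⁻) = 9999 / 96485 = 0.1036 mol
Ca²⁺ + 2e⁻ → Ca, so theoretical n(Ca) = 0.05180 mol → 2.076 g
Efficiency = 1.53 / 2.076 = 0.7370 = 73.7%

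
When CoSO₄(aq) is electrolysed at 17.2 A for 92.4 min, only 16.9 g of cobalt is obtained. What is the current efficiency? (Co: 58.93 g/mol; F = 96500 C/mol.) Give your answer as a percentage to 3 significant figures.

58.0%

Q = 17.2 × 5544 = 95360 C
n(e⁻) = 95360 / 96500 = 0.9882 mol
Co²⁺ + 2e⁻ → Co, so theoretical n(Co) = 0.4941 mol → 29.12 g
Efficiency = 16.9 / 29.12 = 0.5804 = 58.0%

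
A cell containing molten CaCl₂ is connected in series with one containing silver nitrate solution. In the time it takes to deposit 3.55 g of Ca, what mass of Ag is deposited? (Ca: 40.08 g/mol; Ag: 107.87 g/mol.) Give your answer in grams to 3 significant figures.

n(Ca) = 3.55 / 40.08 = 0.08857 mol
Ca²⁺ + 2e⁻ → Ca, so n(e⁻) = 2 × 0.08857 = 0.1771 mol
Since the cells are in series, n(e⁻) in the Ag cell is also 0.1771 mol.
Ag⁺ + e⁻ → Ag, so n(Ag) = 0.1771 mol
m(Ag) = 0.1771 × 107.87 = 19.1 g

19.1 g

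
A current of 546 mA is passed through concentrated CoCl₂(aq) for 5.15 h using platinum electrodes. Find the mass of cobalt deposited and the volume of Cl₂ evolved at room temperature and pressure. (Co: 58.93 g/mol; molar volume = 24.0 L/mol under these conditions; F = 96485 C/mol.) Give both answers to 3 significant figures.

Q = 0.546 × 18540 = 10120 C; n(e⁻) = 10120 / 96485 = 0.1049 mol
Cathode: Co²⁺ + 2e⁻ → Co → n(Co) = 0.1049/2 = 0.05245 mol → 3.09 g
Anode: 2Cl⁻ → Cl₂ + 2e⁻ → n(Cl₂) = 0.1049/2 = 0.05245 mol → 1.26 L

3.09 g Co; 1.26 L Cl₂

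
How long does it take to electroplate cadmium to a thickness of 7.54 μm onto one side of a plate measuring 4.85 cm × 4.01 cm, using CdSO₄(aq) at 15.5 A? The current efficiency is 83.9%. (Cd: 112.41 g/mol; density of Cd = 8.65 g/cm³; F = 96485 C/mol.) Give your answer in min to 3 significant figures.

0.279 min

Plated area = 4.85 × 4.01 = 19.45 cm²
Volume = 19.45 × 7.54×10⁻⁴ cm = 0.01467 cm³
m(Cd) = 0.01467 × 8.65 = 0.1269 g
n(Cd) = 0.1269 / 112.41 = 0.001129 mol; n(e⁻) = 2 × 0.001129 = 0.002258 mol
Q = 0.002258 × 96485 / 0.839 = 259.7 C
t = 259.7 / 15.5 = 16.75 s = 0.279 min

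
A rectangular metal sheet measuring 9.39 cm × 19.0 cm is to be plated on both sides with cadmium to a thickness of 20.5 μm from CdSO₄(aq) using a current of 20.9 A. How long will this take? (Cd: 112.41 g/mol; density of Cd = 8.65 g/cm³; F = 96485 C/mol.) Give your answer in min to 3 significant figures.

Plated area = 2 × 9.39 × 19.0 = 356.8 cm²
Volume = 356.8 × 20.5×10⁻⁴ cm = 0.7314 cm³
m(Cd) = 0.7314 × 8.65 = 6.327 g
n(Cd) = 6.327 / 112.41 = 0.05629 mol; n(e⁻) = 2 × 0.05629 = 0.1126 mol
Q = 0.1126 × 96485 = 10860 C
t = 10860 / 20.9 = 519.6 s = 8.66 min

8.66 min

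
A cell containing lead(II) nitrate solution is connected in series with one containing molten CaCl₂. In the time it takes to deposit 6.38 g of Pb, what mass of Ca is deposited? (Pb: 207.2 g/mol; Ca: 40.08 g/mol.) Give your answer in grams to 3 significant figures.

n(Pb) = 6.38 / 207.2 = 0.03079 mol
Pb²⁺ + 2e⁻ → Pb, so n(e⁻) = 2 × 0.03079 = 0.06158 mol
Since the cells are in series, n(e⁻) in the Ca cell is also 0.06158 mol.
Ca²⁺ + 2e⁻ → Ca, so n(Ca) = 0.06158 / 2 = 0.03079 mol
m(Ca) = 0.03079 × 40.08 = 1.23 g

1.23 g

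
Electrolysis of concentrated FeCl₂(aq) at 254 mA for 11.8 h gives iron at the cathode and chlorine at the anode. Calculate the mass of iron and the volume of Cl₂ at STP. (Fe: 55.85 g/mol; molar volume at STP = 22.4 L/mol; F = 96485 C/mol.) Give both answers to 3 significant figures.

3.12 g Fe; 1.25 L Cl₂

Q = 0.254 × 42480 = 10790 C; n(e⁻) = 10790 / 96485 = 0.1118 mol
Cathode: Fe²⁺ + 2e⁻ → Fe → n(Fe) = 0.1118/2 = 0.05590 mol → 3.12 g
Anode: 2Cl⁻ → Cl₂ + 2e⁻ → n(Cl₂) = 0.1118/2 = 0.05590 mol → 1.25 L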